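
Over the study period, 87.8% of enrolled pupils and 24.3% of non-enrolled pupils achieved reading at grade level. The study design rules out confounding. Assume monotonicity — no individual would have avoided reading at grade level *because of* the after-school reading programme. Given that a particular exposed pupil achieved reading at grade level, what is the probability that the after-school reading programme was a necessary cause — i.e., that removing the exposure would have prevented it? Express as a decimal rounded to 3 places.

PN ≈ 0.723

p₁ = 0.878, p₀ = 0.243.
Under exogeneity and monotonicity, PN = (p₁ − p₀) / p₁.
PN = (0.878 − 0.243) / 0.878 = 0.635 / 0.878 ≈ 0.7232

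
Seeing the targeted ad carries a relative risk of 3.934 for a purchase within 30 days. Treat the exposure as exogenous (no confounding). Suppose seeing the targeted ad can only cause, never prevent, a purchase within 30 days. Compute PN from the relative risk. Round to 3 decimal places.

Under exogeneity and monotonicity, PN = (RR − 1) / RR = 1 − 1/RR.
PN = (3.934 − 1) / 3.934 = 2.934 / 3.934 ≈ 0.7458

PN ≈ 0.746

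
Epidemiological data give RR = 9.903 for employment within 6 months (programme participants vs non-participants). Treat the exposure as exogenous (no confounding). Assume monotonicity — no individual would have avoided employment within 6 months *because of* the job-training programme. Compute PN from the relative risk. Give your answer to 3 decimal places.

Under exogeneity and monotonicity, PN = (RR − 1) / RR = 1 − 1/RR.
PN = (9.903 − 1) / 9.903 = 8.903 / 9.903 ≈ 0.8990

PN ≈ 0.899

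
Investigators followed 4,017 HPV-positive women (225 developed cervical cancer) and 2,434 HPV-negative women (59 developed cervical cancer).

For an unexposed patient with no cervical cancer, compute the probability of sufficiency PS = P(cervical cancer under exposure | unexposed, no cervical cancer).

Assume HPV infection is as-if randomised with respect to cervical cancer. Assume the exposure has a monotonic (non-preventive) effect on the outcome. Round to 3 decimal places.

p₁ = P(outcome | exposed) = 225/4017 = 0.056012
p₀ = P(outcome | unexposed) = 59/2434 = 0.02424
Under exogeneity and monotonicity, PS = (p₁ − p₀) / (1 − p₀).
PS = (0.056012 − 0.02424) / (1 − 0.02424) = 0.031772 / 0.97576 ≈ 0.0326

PS ≈ 0.033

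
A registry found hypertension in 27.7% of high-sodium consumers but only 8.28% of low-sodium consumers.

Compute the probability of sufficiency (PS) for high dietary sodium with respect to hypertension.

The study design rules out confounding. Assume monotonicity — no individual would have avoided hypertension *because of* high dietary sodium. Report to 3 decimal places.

PS ≈ 0.212

p₁ = 0.277, p₀ = 0.0828.
Under exogeneity and monotonicity, PS = (p₁ − p₀) / (1 − p₀).
PS = (0.277 − 0.0828) / (1 − 0.0828) = 0.1942 / 0.9172 ≈ 0.2117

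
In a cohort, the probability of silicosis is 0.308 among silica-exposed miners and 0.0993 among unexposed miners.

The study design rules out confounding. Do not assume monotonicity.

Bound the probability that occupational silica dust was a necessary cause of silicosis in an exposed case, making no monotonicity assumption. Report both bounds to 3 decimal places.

Let p₁ = 0.308, p₀ = 0.0993.
Under exogeneity alone the bounds on PN are max{0,(p₁−p₀)/p₁} ≤ PN ≤ min{1,(1−p₀)/p₁}.
  lower = (p₁ − p₀)/p₁ = 0.2087 / 0.308 ≈ 0.6776
  upper = min{1, (1 − p₀)/p₁} = 0.9007 / 0.308 ≈ 2.9244 → capped at 1

0.678 ≤ PN ≤ 1.000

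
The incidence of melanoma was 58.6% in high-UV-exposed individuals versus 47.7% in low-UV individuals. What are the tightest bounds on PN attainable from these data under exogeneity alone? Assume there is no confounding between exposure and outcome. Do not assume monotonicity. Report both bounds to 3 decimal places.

0.186 ≤ PN ≤ 0.892

p₁ = 0.586, p₀ = 0.477.
Under exogeneity alone the bounds on PN are max{0,(p₁−p₀)/p₁} ≤ PN ≤ min{1,(1−p₀)/p₁}.
  lower = (p₁ − p₀)/p₁ = 0.109 / 0.586 ≈ 0.1860
  upper = min{1, (1 − p₀)/p₁} = 0.523 / 0.586 ≈ 0.8925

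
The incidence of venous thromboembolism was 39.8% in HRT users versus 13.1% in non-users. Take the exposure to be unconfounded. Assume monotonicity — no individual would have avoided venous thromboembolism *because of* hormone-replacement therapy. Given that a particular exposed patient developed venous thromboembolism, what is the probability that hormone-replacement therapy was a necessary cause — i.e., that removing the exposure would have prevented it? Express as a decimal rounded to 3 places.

PN ≈ 0.671

p₁ = 0.398, p₀ = 0.131.
Under exogeneity and monotonicity, PN = (p₁ − p₀) / p₁.
PN = (0.398 − 0.131) / 0.398 = 0.267 / 0.398 ≈ 0.6709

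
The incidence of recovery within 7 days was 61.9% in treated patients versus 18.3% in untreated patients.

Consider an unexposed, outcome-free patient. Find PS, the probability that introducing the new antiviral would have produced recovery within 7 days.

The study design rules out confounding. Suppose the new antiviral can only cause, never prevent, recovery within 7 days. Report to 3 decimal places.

PS ≈ 0.534

p₁ = 0.619, p₀ = 0.183.
Under exogeneity and monotonicity, PS = (p₁ − p₀) / (1 − p₀).
PS = (0.619 − 0.183) / (1 − 0.183) = 0.436 / 0.817 ≈ 0.5337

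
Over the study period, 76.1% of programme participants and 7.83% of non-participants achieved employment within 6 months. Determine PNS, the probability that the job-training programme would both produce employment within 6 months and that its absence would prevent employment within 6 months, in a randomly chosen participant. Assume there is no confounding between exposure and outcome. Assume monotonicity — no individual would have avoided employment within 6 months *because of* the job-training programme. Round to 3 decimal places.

p₁ = 0.761, p₀ = 0.0783.
Under exogeneity and monotonicity, PNS = p₁ − p₀.
PNS = 0.761 − 0.0783 = 0.6827

PNS ≈ 0.683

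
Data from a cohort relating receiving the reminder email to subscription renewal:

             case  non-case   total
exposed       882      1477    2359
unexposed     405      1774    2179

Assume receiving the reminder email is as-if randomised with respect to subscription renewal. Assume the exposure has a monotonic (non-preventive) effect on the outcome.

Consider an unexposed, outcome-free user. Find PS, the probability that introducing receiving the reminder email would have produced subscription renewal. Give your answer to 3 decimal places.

p₁ = P(outcome | exposed) = 882/2359 = 0.37389
p₀ = P(outcome | unexposed) = 405/2179 = 0.18587
Under exogeneity and monotonicity, PS = (p₁ − p₀) / (1 − p₀).
PS = (0.37389 − 0.18587) / (1 − 0.18587) = 0.18802 / 0.81413 ≈ 0.2309

PS ≈ 0.231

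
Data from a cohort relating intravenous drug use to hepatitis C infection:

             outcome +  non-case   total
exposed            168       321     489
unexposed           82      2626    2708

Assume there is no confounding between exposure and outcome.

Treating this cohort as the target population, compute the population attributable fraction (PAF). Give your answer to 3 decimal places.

p₁ = P(outcome | exposed) = 168/489 = 0.34356
p₀ = P(outcome | unexposed) = 82/2708 = 0.030281
Exposure prevalence π = 489/3197 = 0.15296; overall risk P(Y=1) = 0.078198.
Under exogeneity, PAF = [P(Y=1) − p₀]/P(Y=1).
PAF = (0.078198 − 0.030281) / 0.078198 ≈ 0.6128

PAF ≈ 0.613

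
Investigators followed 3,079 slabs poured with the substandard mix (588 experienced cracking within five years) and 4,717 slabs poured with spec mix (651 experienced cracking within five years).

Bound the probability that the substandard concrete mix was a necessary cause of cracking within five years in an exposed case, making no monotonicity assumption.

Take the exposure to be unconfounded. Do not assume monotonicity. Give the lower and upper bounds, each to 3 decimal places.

p₁ = P(outcome | exposed) = 588/3079 = 0.19097
p₀ = P(outcome | unexposed) = 651/4717 = 0.13801
Under exogeneity alone the bounds on PN are max{0,(p₁−p₀)/p₁} ≤ PN ≤ min{1,(1−p₀)/p₁}.
  lower = (p₁ − p₀)/p₁ = 0.05296 / 0.19097 ≈ 0.2773
  upper = min{1, (1 − p₀)/p₁} = 0.86199 / 0.19097 ≈ 4.5137 → capped at 1

0.277 ≤ PN ≤ 1.000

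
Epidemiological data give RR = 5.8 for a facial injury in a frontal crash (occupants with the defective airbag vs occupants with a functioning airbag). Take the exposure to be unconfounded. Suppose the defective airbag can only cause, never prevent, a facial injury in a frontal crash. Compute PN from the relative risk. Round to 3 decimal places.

PN ≈ 0.828

Under exogeneity and monotonicity, PN = (RR − 1) / RR = 1 − 1/RR.
PN = (5.8 − 1) / 5.8 = 4.8 / 5.8 ≈ 0.8276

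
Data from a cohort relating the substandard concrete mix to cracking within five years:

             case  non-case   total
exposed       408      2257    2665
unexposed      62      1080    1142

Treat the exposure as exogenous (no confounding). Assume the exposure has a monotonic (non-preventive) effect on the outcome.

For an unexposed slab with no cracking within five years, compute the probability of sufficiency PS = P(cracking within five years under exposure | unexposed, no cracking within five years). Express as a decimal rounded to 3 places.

PS ≈ 0.104

p₁ = P(outcome | exposed) = 408/2665 = 0.1531
p₀ = P(outcome | unexposed) = 62/1142 = 0.054291
Under exogeneity and monotonicity, PS = (p₁ − p₀)/(1 − p₀).
PS = (0.1531 − 0.054291) / 0.94571 ≈ 0.1045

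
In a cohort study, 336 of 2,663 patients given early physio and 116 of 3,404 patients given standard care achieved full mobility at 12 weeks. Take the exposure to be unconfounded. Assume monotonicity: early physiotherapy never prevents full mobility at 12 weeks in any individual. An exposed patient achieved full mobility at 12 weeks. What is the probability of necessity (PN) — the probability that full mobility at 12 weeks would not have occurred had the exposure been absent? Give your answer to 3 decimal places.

p₁ = P(outcome | exposed) = 336/2663 = 0.12617
p₀ = P(outcome | unexposed) = 116/3404 = 0.034078
Under exogeneity and monotonicity, PN = (p₁ − p₀) / p₁.
PN = (0.12617 − 0.034078) / 0.12617 = 0.092096 / 0.12617 ≈ 0.7299

PN ≈ 0.730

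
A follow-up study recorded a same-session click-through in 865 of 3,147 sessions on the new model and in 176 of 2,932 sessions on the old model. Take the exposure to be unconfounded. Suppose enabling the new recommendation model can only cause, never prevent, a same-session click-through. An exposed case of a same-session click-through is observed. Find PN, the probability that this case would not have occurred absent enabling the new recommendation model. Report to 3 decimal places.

p₁ = P(outcome | exposed) = 865/3147 = 0.27486
p₀ = P(outcome | unexposed) = 176/2932 = 0.060027
Under exogeneity and monotonicity, PN = (p₁ − p₀) / p₁.
PN = (0.27486 − 0.060027) / 0.27486 = 0.21484 / 0.27486 ≈ 0.7816

PN ≈ 0.782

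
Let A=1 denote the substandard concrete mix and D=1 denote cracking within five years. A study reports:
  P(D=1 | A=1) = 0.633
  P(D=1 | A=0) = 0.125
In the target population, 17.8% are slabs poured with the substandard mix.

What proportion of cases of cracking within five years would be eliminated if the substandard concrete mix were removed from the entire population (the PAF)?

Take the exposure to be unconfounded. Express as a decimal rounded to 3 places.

PAF ≈ 0.420

Let p₁ = 0.633, p₀ = 0.125.
Overall risk P(Y=1) = π·p₁ + (1−π)·p₀ = 0.178×0.633 + 0.822×0.125 = 0.21542.
Under exogeneity, PAF = [P(Y=1) − p₀] / P(Y=1).
PAF = (0.21542 − 0.125) / 0.21542 ≈ 0.4197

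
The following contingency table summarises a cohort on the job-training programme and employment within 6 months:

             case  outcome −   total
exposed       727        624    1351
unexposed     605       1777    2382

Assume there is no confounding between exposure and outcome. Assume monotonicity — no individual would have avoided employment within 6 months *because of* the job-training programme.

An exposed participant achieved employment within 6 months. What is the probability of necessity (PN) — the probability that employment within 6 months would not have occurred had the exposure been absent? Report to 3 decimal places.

PN ≈ 0.528

p₁ = P(outcome | exposed) = 727/1351 = 0.53812
p₀ = P(outcome | unexposed) = 605/2382 = 0.25399
Under exogeneity and monotonicity, PN = (p₁ − p₀) / p₁.
PN = (0.53812 − 0.25399) / 0.53812 = 0.28413 / 0.53812 ≈ 0.5280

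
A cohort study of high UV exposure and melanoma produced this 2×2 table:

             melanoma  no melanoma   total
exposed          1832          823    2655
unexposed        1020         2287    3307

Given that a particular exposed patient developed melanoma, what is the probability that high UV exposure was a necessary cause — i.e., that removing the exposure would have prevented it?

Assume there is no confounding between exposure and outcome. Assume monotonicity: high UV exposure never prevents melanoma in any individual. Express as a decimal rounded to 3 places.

PN ≈ 0.553

p₁ = P(outcome | exposed) = 1832/2655 = 0.69002
p₀ = P(outcome | unexposed) = 1020/3307 = 0.30844
Under exogeneity and monotonicity, PN = (p₁ − p₀) / p₁.
PN = (0.69002 − 0.30844) / 0.69002 = 0.38158 / 0.69002 ≈ 0.5530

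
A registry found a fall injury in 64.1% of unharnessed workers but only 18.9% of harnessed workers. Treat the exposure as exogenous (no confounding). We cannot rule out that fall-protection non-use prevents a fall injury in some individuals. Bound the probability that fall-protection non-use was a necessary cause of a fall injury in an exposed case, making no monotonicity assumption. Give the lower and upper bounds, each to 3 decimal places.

0.705 ≤ PN ≤ 1.000

p₁ = 0.641, p₀ = 0.189.
Under exogeneity alone the bounds on PN are max{0,(p₁−p₀)/p₁} ≤ PN ≤ min{1,(1−p₀)/p₁}.
  lower = (p₁ − p₀)/p₁ = 0.452 / 0.641 ≈ 0.7051
  upper = min{1, (1 − p₀)/p₁} = 0.811 / 0.641 ≈ 1.2652 → capped at 1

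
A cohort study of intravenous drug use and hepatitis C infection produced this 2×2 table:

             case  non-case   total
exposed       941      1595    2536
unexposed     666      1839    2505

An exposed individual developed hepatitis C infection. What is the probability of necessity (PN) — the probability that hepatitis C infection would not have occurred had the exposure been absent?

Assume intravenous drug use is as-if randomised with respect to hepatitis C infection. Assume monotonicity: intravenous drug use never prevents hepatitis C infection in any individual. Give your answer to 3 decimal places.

p₁ = P(outcome | exposed) = 941/2536 = 0.37106
p₀ = P(outcome | unexposed) = 666/2505 = 0.26587
Under exogeneity and monotonicity, PN = (p₁ − p₀)/p₁.
PN = (0.37106 − 0.26587) / 0.37106 ≈ 0.2835

PN ≈ 0.283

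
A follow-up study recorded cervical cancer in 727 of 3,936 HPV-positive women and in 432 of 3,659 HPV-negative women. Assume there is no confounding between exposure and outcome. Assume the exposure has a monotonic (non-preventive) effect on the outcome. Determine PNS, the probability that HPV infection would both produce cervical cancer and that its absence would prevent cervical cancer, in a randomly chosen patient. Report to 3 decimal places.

p₁ = P(outcome | exposed) = 727/3936 = 0.18471
p₀ = P(outcome | unexposed) = 432/3659 = 0.11807
Under exogeneity and monotonicity, PNS = p₁ − p₀.
PNS = 0.18471 − 0.11807 = 0.06664

PNS ≈ 0.067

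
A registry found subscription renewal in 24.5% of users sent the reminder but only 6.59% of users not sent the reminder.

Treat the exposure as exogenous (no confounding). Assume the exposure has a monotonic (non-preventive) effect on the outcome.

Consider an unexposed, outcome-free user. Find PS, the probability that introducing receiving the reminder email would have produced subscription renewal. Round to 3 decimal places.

PS ≈ 0.192

p₁ = 0.245, p₀ = 0.0659.
Under exogeneity and monotonicity, PS = (p₁ − p₀) / (1 − p₀).
PS = (0.245 − 0.0659) / (1 − 0.0659) = 0.1791 / 0.9341 ≈ 0.1917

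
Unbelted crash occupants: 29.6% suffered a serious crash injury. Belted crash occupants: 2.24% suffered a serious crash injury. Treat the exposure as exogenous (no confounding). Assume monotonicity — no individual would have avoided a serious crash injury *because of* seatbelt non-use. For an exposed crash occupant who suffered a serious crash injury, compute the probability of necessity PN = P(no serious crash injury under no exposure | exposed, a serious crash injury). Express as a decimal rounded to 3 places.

p₁ = 0.296, p₀ = 0.0224.
Under exogeneity and monotonicity, PN = (p₁ − p₀) / p₁.
PN = (0.296 − 0.0224) / 0.296 = 0.2736 / 0.296 ≈ 0.9243

PN ≈ 0.924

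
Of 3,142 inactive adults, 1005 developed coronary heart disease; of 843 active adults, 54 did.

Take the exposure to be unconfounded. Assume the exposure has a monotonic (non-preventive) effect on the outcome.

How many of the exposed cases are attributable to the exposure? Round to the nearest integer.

p₁ = P(outcome | exposed) = 1005/3142 = 0.31986
p₀ = P(outcome | unexposed) = 54/843 = 0.064057
PN = (p₁ − p₀)/p₁ = (0.31986 − 0.064057) / 0.31986 ≈ 0.79973.
Attributable cases ≈ PN × (exposed cases) = 0.79973 × 1005 ≈ 803.73.

about 804 cases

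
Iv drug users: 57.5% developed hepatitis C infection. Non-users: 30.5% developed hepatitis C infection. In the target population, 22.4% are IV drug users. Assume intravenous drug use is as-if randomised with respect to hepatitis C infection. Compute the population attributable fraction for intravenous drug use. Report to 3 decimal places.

PAF ≈ 0.165

p₁ = 0.575, p₀ = 0.305.
Overall risk P(Y=1) = π·p₁ + (1−π)·p₀ = 0.224×0.575 + 0.776×0.305 = 0.36548.
Under exogeneity, PAF = [P(Y=1) − p₀] / P(Y=1).
PAF = (0.36548 − 0.305) / 0.36548 ≈ 0.1655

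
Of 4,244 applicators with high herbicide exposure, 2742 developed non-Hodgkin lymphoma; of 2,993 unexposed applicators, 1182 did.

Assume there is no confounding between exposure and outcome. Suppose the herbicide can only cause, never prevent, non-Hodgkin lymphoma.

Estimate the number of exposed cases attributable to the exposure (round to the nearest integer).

about 1066 cases

p₁ = P(outcome | exposed) = 2742/4244 = 0.64609
p₀ = P(outcome | unexposed) = 1182/2993 = 0.39492
PN = (p₁ − p₀)/p₁ = (0.64609 − 0.39492) / 0.64609 ≈ 0.38875.
Attributable cases ≈ PN × (exposed cases) = 0.38875 × 2742 ≈ 1065.95.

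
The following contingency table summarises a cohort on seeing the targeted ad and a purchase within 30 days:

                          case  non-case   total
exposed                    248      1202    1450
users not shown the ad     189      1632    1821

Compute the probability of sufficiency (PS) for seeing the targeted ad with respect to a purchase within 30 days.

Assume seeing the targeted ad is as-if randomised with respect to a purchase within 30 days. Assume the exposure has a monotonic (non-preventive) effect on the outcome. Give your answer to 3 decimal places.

p₁ = P(outcome | exposed) = 248/1450 = 0.17103
p₀ = P(outcome | unexposed) = 189/1821 = 0.10379
Under exogeneity and monotonicity, PS = (p₁ − p₀) / (1 − p₀).
PS = (0.17103 − 0.10379) / (1 − 0.10379) = 0.067245 / 0.89621 ≈ 0.0750

PS ≈ 0.075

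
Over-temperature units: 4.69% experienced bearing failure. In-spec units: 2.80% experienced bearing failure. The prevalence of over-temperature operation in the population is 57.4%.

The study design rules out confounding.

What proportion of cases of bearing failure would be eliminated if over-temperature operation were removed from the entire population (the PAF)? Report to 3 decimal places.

PAF ≈ 0.279

p₁ = 0.0469, p₀ = 0.028.
Overall risk P(Y=1) = π·p₁ + (1−π)·p₀ = 0.574×0.0469 + 0.426×0.028 = 0.038849.
Under exogeneity, PAF = [P(Y=1) − p₀] / P(Y=1).
PAF = (0.038849 − 0.028) / 0.038849 ≈ 0.2793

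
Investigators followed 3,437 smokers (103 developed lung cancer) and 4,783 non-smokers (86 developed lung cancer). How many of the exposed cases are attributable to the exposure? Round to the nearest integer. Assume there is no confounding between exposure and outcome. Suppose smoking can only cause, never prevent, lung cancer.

p₁ = P(outcome | exposed) = 103/3437 = 0.029968
p₀ = P(outcome | unexposed) = 86/4783 = 0.01798
PN = (p₁ − p₀)/p₁ = (0.029968 − 0.01798) / 0.029968 ≈ 0.40002.
Attributable cases ≈ PN × (exposed cases) = 0.40002 × 103 ≈ 41.20.

about 41 cases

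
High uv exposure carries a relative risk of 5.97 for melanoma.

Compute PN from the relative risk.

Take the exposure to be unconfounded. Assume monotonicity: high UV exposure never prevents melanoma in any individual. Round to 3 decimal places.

PN ≈ 0.832

Under exogeneity and monotonicity, PN = (RR − 1) / RR = 1 − 1/RR.
PN = (5.97 − 1) / 5.97 = 4.97 / 5.97 ≈ 0.8325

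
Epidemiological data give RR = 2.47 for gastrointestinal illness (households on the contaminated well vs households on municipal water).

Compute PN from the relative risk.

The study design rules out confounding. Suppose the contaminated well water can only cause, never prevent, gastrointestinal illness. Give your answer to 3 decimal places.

Under exogeneity and monotonicity, PN = (RR − 1) / RR = 1 − 1/RR.
PN = (2.47 − 1) / 2.47 = 1.47 / 2.47 ≈ 0.5951

PN ≈ 0.595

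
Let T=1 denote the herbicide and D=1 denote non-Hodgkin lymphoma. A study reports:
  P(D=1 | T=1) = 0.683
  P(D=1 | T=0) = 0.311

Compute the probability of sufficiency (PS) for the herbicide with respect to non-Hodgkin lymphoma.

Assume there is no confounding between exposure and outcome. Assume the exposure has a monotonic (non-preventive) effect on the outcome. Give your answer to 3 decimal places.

Let p₁ = 0.683, p₀ = 0.311.
Under exogeneity and monotonicity, PS = (p₁ − p₀) / (1 − p₀).
PS = (0.683 − 0.311) / (1 − 0.311) = 0.372 / 0.689 ≈ 0.5399

PS ≈ 0.540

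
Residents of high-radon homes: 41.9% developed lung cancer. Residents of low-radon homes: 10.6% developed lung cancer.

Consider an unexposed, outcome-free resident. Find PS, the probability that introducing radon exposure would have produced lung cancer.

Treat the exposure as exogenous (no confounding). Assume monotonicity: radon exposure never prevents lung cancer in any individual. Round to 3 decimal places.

PS ≈ 0.350

p₁ = 0.419, p₀ = 0.106.
Under exogeneity and monotonicity, PS = (p₁ − p₀) / (1 − p₀).
PS = (0.419 − 0.106) / (1 − 0.106) = 0.313 / 0.894 ≈ 0.3501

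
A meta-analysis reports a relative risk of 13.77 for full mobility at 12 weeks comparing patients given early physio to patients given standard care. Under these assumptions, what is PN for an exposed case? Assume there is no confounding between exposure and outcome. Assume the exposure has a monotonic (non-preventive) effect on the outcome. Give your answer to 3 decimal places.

Under exogeneity and monotonicity, PN = (RR − 1) / RR = 1 − 1/RR.
PN = (13.77 − 1) / 13.77 = 12.77 / 13.77 ≈ 0.9274

PN ≈ 0.927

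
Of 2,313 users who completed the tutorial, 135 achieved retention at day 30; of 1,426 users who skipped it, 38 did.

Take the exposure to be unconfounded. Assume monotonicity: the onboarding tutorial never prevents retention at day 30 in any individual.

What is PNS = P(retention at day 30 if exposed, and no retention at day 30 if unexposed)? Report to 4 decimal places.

p₁ = P(outcome | exposed) = 135/2313 = 0.058366
p₀ = P(outcome | unexposed) = 38/1426 = 0.026648
Under exogeneity and monotonicity, PNS = p₁ − p₀.
PNS = 0.058366 − 0.026648 = 0.031718

PNS ≈ 0.0317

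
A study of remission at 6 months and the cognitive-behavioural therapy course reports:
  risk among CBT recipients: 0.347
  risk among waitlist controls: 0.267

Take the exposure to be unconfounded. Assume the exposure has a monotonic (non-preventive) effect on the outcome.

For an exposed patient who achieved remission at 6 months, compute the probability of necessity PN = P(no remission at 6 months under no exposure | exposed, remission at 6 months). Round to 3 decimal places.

Let p₁ = 0.347, p₀ = 0.267.
Under exogeneity and monotonicity, PN = (p₁ − p₀) / p₁.
PN = (0.347 − 0.267) / 0.347 = 0.08 / 0.347 ≈ 0.2305

PN ≈ 0.231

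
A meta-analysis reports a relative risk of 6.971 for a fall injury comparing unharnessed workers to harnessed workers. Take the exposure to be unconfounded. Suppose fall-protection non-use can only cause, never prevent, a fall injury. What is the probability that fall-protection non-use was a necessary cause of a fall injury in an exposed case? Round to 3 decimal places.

PN ≈ 0.857

Under exogeneity and monotonicity, PN = (RR − 1) / RR = 1 − 1/RR.
PN = (6.971 − 1) / 6.971 = 5.971 / 6.971 ≈ 0.8565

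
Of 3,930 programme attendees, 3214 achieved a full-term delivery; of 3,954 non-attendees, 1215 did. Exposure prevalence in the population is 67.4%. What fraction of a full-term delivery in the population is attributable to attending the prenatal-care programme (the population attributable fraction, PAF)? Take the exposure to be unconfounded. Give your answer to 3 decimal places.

PAF ≈ 0.528

p₁ = P(outcome | exposed) = 3214/3930 = 0.81781
p₀ = P(outcome | unexposed) = 1215/3954 = 0.30728
Overall risk P(Y=1) = π·p₁ + (1−π)·p₀ = 0.674×0.81781 + 0.326×0.30728 = 0.65138.
Under exogeneity, PAF = [P(Y=1) − p₀] / P(Y=1).
PAF = (0.65138 − 0.30728) / 0.65138 ≈ 0.5283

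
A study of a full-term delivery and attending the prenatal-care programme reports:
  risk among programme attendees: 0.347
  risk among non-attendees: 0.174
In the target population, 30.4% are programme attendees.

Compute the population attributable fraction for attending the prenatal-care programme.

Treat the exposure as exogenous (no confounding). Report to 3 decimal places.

Let p₁ = 0.347, p₀ = 0.174.
Overall risk P(Y=1) = π·p₁ + (1−π)·p₀ = 0.304×0.347 + 0.696×0.174 = 0.22659.
Under exogeneity, PAF = [P(Y=1) − p₀] / P(Y=1).
PAF = (0.22659 − 0.174) / 0.22659 ≈ 0.2321

PAF ≈ 0.232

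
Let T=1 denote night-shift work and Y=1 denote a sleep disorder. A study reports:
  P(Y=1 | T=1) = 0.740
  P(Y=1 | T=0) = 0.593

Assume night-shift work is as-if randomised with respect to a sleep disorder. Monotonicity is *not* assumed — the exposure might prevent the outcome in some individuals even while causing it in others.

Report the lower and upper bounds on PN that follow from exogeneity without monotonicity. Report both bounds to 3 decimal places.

0.199 ≤ PN ≤ 0.550

Let p₁ = 0.74, p₀ = 0.593.
Under exogeneity alone the bounds on PN are max{0,(p₁−p₀)/p₁} ≤ PN ≤ min{1,(1−p₀)/p₁}.
  lower = (p₁ − p₀)/p₁ = 0.147 / 0.74 ≈ 0.1986
  upper = min{1, (1 − p₀)/p₁} = 0.407 / 0.74 ≈ 0.5500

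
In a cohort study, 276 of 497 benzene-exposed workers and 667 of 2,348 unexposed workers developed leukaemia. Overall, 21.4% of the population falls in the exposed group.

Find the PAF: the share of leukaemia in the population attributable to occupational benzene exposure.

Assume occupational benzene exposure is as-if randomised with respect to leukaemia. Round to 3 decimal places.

PAF ≈ 0.170

p₁ = P(outcome | exposed) = 276/497 = 0.55533
p₀ = P(outcome | unexposed) = 667/2348 = 0.28407
Overall risk P(Y=1) = π·p₁ + (1−π)·p₀ = 0.214×0.55533 + 0.786×0.28407 = 0.34212.
Under exogeneity, PAF = [P(Y=1) − p₀] / P(Y=1).
PAF = (0.34212 − 0.28407) / 0.34212 ≈ 0.1697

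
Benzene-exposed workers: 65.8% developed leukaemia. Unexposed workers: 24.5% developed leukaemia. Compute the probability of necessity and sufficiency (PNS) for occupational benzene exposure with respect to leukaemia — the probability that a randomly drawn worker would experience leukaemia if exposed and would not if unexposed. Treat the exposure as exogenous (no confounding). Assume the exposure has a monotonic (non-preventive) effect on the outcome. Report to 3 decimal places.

p₁ = 0.658, p₀ = 0.245.
Under exogeneity and monotonicity, PNS = p₁ − p₀.
PNS = 0.658 − 0.245 = 0.413

PNS ≈ 0.413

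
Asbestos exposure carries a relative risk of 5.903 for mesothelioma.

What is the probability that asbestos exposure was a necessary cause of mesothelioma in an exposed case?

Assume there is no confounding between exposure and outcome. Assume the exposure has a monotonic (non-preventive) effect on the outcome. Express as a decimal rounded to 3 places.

Under exogeneity and monotonicity, PN = (RR − 1) / RR = 1 − 1/RR.
PN = (5.903 − 1) / 5.903 = 4.903 / 5.903 ≈ 0.8306

PN ≈ 0.831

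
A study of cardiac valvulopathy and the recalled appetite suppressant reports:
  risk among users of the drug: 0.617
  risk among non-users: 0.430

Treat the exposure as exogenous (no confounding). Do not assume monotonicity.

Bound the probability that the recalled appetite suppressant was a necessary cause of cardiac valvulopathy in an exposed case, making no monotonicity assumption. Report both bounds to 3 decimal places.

Let p₁ = 0.617, p₀ = 0.43.
Under exogeneity alone the bounds on PN are max{0,(p₁−p₀)/p₁} ≤ PN ≤ min{1,(1−p₀)/p₁}.
  lower = (p₁ − p₀)/p₁ = 0.187 / 0.617 ≈ 0.3031
  upper = min{1, (1 − p₀)/p₁} = 0.57 / 0.617 ≈ 0.9238

0.303 ≤ PN ≤ 0.924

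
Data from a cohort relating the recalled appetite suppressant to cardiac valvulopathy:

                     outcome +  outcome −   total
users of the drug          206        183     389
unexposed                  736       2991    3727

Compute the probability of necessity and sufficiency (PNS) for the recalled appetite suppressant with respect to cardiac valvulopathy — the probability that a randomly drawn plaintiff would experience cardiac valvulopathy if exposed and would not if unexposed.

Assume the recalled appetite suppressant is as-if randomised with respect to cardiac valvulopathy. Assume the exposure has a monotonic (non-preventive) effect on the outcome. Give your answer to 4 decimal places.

PNS ≈ 0.3321

p₁ = P(outcome | exposed) = 206/389 = 0.52956
p₀ = P(outcome | unexposed) = 736/3727 = 0.19748
Under exogeneity and monotonicity, PNS = p₁ − p₀.
PNS = 0.52956 − 0.19748 = 0.33209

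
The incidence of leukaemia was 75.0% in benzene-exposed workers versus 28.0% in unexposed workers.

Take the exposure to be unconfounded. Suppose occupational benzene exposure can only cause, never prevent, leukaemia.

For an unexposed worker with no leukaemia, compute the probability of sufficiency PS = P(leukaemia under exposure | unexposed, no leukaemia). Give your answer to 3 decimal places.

PS ≈ 0.653

p₁ = 0.75, p₀ = 0.28.
Under exogeneity and monotonicity, PS = (p₁ − p₀) / (1 − p₀).
PS = (0.75 − 0.28) / (1 − 0.28) = 0.47 / 0.72 ≈ 0.6528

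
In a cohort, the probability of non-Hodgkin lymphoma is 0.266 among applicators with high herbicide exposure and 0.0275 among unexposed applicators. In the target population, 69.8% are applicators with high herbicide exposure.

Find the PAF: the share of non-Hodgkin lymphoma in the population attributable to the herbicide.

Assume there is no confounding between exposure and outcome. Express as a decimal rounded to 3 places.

Let p₁ = 0.266, p₀ = 0.0275.
Overall risk P(Y=1) = π·p₁ + (1−π)·p₀ = 0.698×0.266 + 0.302×0.0275 = 0.19397.
Under exogeneity, PAF = [P(Y=1) − p₀] / P(Y=1).
PAF = (0.19397 − 0.0275) / 0.19397 ≈ 0.8582

PAF ≈ 0.858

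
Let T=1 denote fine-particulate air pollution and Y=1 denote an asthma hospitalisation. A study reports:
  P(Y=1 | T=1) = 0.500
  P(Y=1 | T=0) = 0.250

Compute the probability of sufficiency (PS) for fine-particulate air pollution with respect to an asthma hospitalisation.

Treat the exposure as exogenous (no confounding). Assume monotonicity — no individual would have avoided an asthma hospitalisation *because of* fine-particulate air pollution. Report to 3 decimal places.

Let p₁ = 0.5, p₀ = 0.25.
Under exogeneity and monotonicity, PS = (p₁ − p₀) / (1 − p₀).
PS = (0.5 − 0.25) / (1 − 0.25) = 0.25 / 0.75 ≈ 0.3333

PS ≈ 0.333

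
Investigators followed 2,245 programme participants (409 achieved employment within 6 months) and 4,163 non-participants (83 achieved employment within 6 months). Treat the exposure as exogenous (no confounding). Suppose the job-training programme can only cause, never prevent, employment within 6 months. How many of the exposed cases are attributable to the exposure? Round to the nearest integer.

p₁ = P(outcome | exposed) = 409/2245 = 0.18218
p₀ = P(outcome | unexposed) = 83/4163 = 0.019938
PN = (p₁ − p₀)/p₁ = (0.18218 − 0.019938) / 0.18218 ≈ 0.89056.
Attributable cases ≈ PN × (exposed cases) = 0.89056 × 409 ≈ 364.24.

about 364 cases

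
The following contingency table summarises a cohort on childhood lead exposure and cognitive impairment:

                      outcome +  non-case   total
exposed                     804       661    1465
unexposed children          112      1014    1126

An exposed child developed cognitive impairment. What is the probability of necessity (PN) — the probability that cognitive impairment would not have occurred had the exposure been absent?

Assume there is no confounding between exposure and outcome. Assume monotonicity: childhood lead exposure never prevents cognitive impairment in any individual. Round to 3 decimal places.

p₁ = P(outcome | exposed) = 804/1465 = 0.54881
p₀ = P(outcome | unexposed) = 112/1126 = 0.099467
Under exogeneity and monotonicity, PN = (p₁ − p₀) / p₁.
PN = (0.54881 − 0.099467) / 0.54881 = 0.44934 / 0.54881 ≈ 0.8188

PN ≈ 0.819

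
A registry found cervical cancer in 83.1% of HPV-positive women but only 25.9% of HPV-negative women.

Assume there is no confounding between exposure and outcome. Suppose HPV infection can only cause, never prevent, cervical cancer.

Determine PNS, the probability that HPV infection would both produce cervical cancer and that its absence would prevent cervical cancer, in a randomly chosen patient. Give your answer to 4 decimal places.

p₁ = 0.831, p₀ = 0.259.
Under exogeneity and monotonicity, PNS = p₁ − p₀.
PNS = 0.831 − 0.259 = 0.572

PNS ≈ 0.5720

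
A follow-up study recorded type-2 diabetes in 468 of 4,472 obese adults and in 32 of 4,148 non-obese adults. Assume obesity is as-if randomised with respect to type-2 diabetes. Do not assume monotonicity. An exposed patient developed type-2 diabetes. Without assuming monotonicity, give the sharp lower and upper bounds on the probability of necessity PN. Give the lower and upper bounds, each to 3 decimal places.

p₁ = P(outcome | exposed) = 468/4472 = 0.10465
p₀ = P(outcome | unexposed) = 32/4148 = 0.0077146
Under exogeneity alone the bounds on PN are max{0,(p₁−p₀)/p₁} ≤ PN ≤ min{1,(1−p₀)/p₁}.
  lower = (p₁ − p₀)/p₁ = 0.096937 / 0.10465 ≈ 0.9263
  upper = min{1, (1 − p₀)/p₁} = 0.99229 / 0.10465 ≈ 9.4818 → capped at 1

0.926 ≤ PN ≤ 1.000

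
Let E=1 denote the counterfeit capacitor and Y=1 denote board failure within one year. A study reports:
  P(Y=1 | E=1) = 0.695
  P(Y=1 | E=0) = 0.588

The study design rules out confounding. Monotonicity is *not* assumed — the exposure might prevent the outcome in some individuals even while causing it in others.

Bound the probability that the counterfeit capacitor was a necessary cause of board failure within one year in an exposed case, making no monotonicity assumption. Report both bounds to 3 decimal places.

0.154 ≤ PN ≤ 0.593

Let p₁ = 0.695, p₀ = 0.588.
Under exogeneity alone the bounds on PN are max{0,(p₁−p₀)/p₁} ≤ PN ≤ min{1,(1−p₀)/p₁}.
  lower = (p₁ − p₀)/p₁ = 0.107 / 0.695 ≈ 0.1540
  upper = min{1, (1 − p₀)/p₁} = 0.412 / 0.695 ≈ 0.5928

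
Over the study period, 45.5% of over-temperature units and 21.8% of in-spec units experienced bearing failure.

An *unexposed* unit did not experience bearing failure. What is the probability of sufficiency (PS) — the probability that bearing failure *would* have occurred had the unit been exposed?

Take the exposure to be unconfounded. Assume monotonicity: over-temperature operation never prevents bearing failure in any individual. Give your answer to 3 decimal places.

p₁ = 0.455, p₀ = 0.218.
Under exogeneity and monotonicity, PS = (p₁ − p₀) / (1 − p₀).
PS = (0.455 − 0.218) / (1 − 0.218) = 0.237 / 0.782 ≈ 0.3031

PS ≈ 0.303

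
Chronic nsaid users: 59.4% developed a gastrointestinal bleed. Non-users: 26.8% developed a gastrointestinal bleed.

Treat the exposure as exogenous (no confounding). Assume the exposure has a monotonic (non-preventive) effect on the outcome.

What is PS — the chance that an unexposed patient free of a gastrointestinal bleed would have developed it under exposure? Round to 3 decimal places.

PS ≈ 0.445

p₁ = 0.594, p₀ = 0.268.
Under exogeneity and monotonicity, PS = (p₁ − p₀) / (1 − p₀).
PS = (0.594 − 0.268) / (1 − 0.268) = 0.326 / 0.732 ≈ 0.4454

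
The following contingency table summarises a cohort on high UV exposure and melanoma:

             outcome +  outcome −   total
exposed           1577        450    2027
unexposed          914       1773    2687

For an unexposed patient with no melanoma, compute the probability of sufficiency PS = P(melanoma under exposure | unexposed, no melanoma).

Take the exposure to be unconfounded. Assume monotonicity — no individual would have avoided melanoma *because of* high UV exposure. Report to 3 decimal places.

PS ≈ 0.664

p₁ = P(outcome | exposed) = 1577/2027 = 0.778
p₀ = P(outcome | unexposed) = 914/2687 = 0.34016
Under exogeneity and monotonicity, PS = (p₁ − p₀) / (1 − p₀).
PS = (0.778 − 0.34016) / (1 − 0.34016) = 0.43784 / 0.65984 ≈ 0.6636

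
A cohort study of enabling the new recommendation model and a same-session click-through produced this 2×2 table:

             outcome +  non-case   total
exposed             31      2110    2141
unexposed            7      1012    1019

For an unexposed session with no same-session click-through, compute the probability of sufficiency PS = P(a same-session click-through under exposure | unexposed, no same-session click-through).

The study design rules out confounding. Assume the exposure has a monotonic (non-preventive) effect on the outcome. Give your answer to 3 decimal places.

PS ≈ 0.008

p₁ = P(outcome | exposed) = 31/2141 = 0.014479
p₀ = P(outcome | unexposed) = 7/1019 = 0.0068695
Under exogeneity and monotonicity, PS = (p₁ − p₀) / (1 − p₀).
PS = (0.014479 − 0.0068695) / (1 − 0.0068695) = 0.0076097 / 0.99313 ≈ 0.0077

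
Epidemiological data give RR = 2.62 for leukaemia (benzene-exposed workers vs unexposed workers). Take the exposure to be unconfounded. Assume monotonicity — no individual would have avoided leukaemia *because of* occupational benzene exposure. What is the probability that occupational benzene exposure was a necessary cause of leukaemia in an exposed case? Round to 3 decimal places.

PN ≈ 0.618

Under exogeneity and monotonicity, PN = (RR − 1) / RR = 1 − 1/RR.
PN = (2.62 − 1) / 2.62 = 1.62 / 2.62 ≈ 0.6183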